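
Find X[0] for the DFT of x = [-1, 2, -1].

X[0] = Σ(n=0 to 2) x[n] · ω_3^0 = Σ x[n]
= (-1) + (2) + (-1)

X[0] = 0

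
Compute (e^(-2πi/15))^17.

Since ω_15^15 = 1, powers reduce modulo 15.
17 mod 15 = 2
So ω_15^17 = ω_15^2 = e^(-2πi·2/15)

ω_15^17 = ω_15^2 = 0.6691-0.7431i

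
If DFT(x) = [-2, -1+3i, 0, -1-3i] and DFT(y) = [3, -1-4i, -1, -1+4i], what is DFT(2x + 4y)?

By linearity: DFT(2x + 4y) = 2·DFT(x) + 4·DFT(y)
= 2·[-2, -1+3i, 0, -1-3i] + 4·[3, -1-4i, -1, -1+4i]

Computing element-wise:
Z[0] = 2·(-2) + 4·(3) = 8
Z[1] = 2·(-1+3i) + 4·(-1-4i) = -6-10i
Z[2] = 2·(0) + 4·(-1) = -4
Z[3] = 2·(-1-3i) + 4·(-1+4i) = -6+10i

DFT(2x + 4y) = 2·X + 4·Y = [8, -6-10i, -4, -6+10i]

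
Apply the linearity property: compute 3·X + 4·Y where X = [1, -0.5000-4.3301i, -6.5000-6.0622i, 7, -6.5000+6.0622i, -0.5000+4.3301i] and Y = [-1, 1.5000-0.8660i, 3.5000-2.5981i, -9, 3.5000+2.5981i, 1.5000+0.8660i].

By linearity: DFT(3x + 4y) = 3·DFT(x) + 4·DFT(y)
= 3·[1, -0.5000-4.3301i, -6.5000-6.0622i, 7, -6.5000+6.0622i, -0.5000+4.3301i] + 4·[-1, 1.5000-0.8660i, 3.5000-2.5981i, -9, 3.5000+2.5981i, 1.5000+0.8660i]

Computing element-wise:
Z[0] = 3·(1) + 4·(-1) = -1
Z[1] = 3·(-0.5000-4.3301i) + 4·(1.5000-0.8660i) = 4.5000-16.4543i
Z[2] = 3·(-6.5000-6.0622i) + 4·(3.5000-2.5981i) = -5.5000-28.5790i
Z[3] = 3·(7) + 4·(-9) = -15
Z[4] = 3·(-6.5000+6.0622i) + 4·(3.5000+2.5981i) = -5.5000+28.5790i
Z[5] = 3·(-0.5000+4.3301i) + 4·(1.5000+0.8660i) = 4.5000+16.4543i

DFT(3x + 4y) = 3·X + 4·Y = [-1, 4.5000-16.4543i, -5.5000-28.5790i, -15, -5.5000+28.5790i, 4.5000+16.4543i]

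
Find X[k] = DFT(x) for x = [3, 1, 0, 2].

X[k] = Σ(n=0 to 3) x[n] · ω_4^(nk)
where ω_4 = e^(-2πi/4)

Computing each X[k]:
X[0] = 6
X[1] = 3+1i
X[2] = 0
X[3] = 3-1i

X = [6, 3+1i, 0, 3-1i]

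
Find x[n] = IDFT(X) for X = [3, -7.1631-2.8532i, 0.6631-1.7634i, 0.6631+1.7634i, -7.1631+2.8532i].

x[n] = (1/5) Σ(k=0 to 4) X[k] · e^(2πikn/5)

Computing each x[n]:
x[0] = -2
x[1] = 1
x[2] = 3
x[3] = 3
x[4] = -2

x = [-2, 1, 3, 3, -2]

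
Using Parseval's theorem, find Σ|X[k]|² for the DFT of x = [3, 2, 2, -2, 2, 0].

Parseval: Σ|x[n]|² = (1/N)Σ|X[k]|², so Σ|X[k]|² = N·Σ|x[n]|² = 6·25.0000

Σ|X[k]|² = N·Σ|x[n]|² = 6·25.0000 = 150.0000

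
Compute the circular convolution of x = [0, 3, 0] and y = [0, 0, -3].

(x ⊛ y)[n] = Σ(m=0 to 2) x[m] · y[(n-m) mod 3]

Computing each output sample:
(x ⊛ y)[0] = -9
(x ⊛ y)[1] = 0
(x ⊛ y)[2] = 0

x ⊛ y = [-9, 0, 0]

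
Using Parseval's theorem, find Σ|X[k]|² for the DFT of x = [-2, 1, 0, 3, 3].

Parseval: Σ|x[n]|² = (1/N)Σ|X[k]|², so Σ|X[k]|² = N·Σ|x[n]|² = 5·23.0000

Σ|X[k]|² = N·Σ|x[n]|² = 5·23.0000 = 115.0000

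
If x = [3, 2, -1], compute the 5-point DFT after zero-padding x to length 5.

Original 3-point DFT: [4, 2.5000-2.5981i, 2.5000+2.5981i]
Zero-padded 5-point DFT provides frequency interpolation.

DFT_5([x, 0, ...]) = [4, 4.4271-1.3143i, 1.0729-2.1266i, 1.0729+2.1266i, 4.4271+1.3143i]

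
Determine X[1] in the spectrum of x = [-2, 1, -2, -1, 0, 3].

X[1] = Σ(n=0 to 5) x[n] · ω_6^(1n) where ω_6 = e^(-2πi/6)
= (-2)·ω_6^0 + (1)·ω_6^1 + (-2)·ω_6^2 + (-1)·ω_6^3 + (0)·ω_6^4 + (3)·ω_6^5

X[1] = 2.0000+3.4641i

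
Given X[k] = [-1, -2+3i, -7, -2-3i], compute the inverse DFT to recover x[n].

x[n] = (1/4) Σ(k=0 to 3) X[k] · e^(2πikn/4)

Computing each x[n]:
x[0] = -3
x[1] = 0
x[2] = -1
x[3] = 3

x = [-3, 0, -1, 3]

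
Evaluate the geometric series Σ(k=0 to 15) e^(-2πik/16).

Sum of all nth roots of unity equals 0 for n > 1 (geometric series with r ≠ 1).

0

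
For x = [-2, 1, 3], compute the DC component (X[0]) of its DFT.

X[0] = Σ(n=0 to 2) x[n] · ω_3^0 = Σ x[n]
= (-2) + (1) + (3)

X[0] = 2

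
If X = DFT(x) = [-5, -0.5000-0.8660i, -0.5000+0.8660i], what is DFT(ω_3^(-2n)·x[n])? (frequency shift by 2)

Modulation property: DFT(ω_3^(-2n)·x[n]) = X[(k-2) mod 3], so circularly shift X by 2 positions.

X[k-2] = [-0.5000-0.8660i, -0.5000+0.8660i, -5]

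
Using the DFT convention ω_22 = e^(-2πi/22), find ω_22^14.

ω_22^14 = e^(-2πi·14/22)
= cos(-2π·14/22) + i·sin(-2π·14/22)
= cos(-28π/22) + i·sin(-28π/22)

ω_22^14 = cos(-28π/22) + i·sin(-28π/22) = -0.6549+0.7557i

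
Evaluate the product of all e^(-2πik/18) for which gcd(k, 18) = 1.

The primitive 18th roots of unity are ω_18^k for k coprime to 18: k ∈ {1, 5, 7, 11, 13, 17}
Their product equals the constant term of the cyclotomic polynomial Φ_18(x) up to sign.
For n ≥ 3, the product of all primitive nth roots of unity is 1. (For n=1 it is 1; for n=2 it is -1.)

1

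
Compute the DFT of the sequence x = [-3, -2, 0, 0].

X[k] = Σ(n=0 to 3) x[n] · ω_4^(nk)
where ω_4 = e^(-2πi/4)

Computing each X[k]:
X[0] = -5
X[1] = -3+2i
X[2] = -1
X[3] = -3-2i

X = [-5, -3+2i, -1, -3-2i]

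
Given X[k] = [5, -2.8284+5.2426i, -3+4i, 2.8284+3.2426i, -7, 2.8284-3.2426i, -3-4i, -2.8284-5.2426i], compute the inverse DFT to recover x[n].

x[n] = (1/8) Σ(k=0 to 7) X[k] · e^(2πikn/8)

Computing each x[n]:
x[0] = -1
x[1] = -2
x[2] = 0
x[3] = 2
x[4] = -1
x[5] = 3
x[6] = 1
x[7] = 3

x = [-1, -2, 0, 2, -1, 3, 1, 3]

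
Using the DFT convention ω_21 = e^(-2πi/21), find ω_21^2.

ω_21^2 = e^(-2πi·2/21)
= cos(-2π·2/21) + i·sin(-2π·2/21)
= cos(-4π/21) + i·sin(-4π/21)

ω_21^2 = cos(-4π/21) + i·sin(-4π/21) = 0.8262-0.5633i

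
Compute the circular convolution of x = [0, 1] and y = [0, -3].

(x ⊛ y)[n] = Σ(m=0 to 1) x[m] · y[(n-m) mod 2]

Computing each output sample:
(x ⊛ y)[0] = -3
(x ⊛ y)[1] = 0

x ⊛ y = [-3, 0]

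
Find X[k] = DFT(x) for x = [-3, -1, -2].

X[k] = Σ(n=0 to 2) x[n] · ω_3^(nk)
where ω_3 = e^(-2πi/3)

Computing each X[k]:
X[0] = -6
X[1] = -1.5000-0.8660i
X[2] = -1.5000+0.8660i

X = [-6, -1.5000-0.8660i, -1.5000+0.8660i]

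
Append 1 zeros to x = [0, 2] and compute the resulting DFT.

Original 2-point DFT: [2, -2]
Zero-padded 3-point DFT provides frequency interpolation.

DFT_3([x, 0, ...]) = [2, -1.0000-1.7321i, -1.0000+1.7321i]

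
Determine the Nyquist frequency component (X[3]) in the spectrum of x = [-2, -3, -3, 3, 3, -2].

X[3] = Σ(n=0 to 5) x[n] · ω_6^(3n) where ω_6 = e^(-2πi/6)
= (-2)·ω_6^0 + (-3)·ω_6^3 + (-3)·ω_6^6 + (3)·ω_6^9 + (3)·ω_6^12 + (-2)·ω_6^15

X[3] = 0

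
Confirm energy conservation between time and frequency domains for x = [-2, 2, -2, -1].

Time domain:
Σ|x[n]|² = |-2|² + |2|² + |-2|² + |-1|² = 13.0000

Frequency domain:
(1/4)Σ|X[k]|² = (1/4)(|-3|² + |-3i|² + |-5|² + |3i|²) = (1/4)·52.0000 = 13.0000

Both sides agree, confirming Parseval's theorem.

Σ|x[n]|² = (1/N)Σ|X[k]|² = 13.0000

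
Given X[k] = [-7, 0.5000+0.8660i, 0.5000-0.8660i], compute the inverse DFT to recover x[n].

x[n] = (1/3) Σ(k=0 to 2) X[k] · e^(2πikn/3)

Computing each x[n]:
x[0] = -2
x[1] = -3
x[2] = -2

x = [-2, -3, -2]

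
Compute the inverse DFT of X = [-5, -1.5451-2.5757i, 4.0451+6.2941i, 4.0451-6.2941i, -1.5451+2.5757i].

x[n] = (1/5) Σ(k=0 to 4) X[k] · e^(2πikn/5)

Computing each x[n]:
x[0] = 0
x[1] = -3
x[2] = 3
x[3] = -3
x[4] = -2

x = [0, -3, 3, -3, -2]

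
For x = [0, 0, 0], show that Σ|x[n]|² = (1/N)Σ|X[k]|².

Time domain:
Σ|x[n]|² = |0|² + |0|² + |0|² = 0.0000

Frequency domain:
(1/3)Σ|X[k]|² = (1/3)(|0|² + |0|² + |0|²) = (1/3)·0.0000 = 0.0000

Both sides agree, confirming Parseval's theorem.

Σ|x[n]|² = (1/N)Σ|X[k]|² = 0.0000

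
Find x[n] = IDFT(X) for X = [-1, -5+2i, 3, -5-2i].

x[n] = (1/4) Σ(k=0 to 3) X[k] · e^(2πikn/4)

Computing each x[n]:
x[0] = -2
x[1] = -2
x[2] = 3
x[3] = 0

x = [-2, -2, 3, 0]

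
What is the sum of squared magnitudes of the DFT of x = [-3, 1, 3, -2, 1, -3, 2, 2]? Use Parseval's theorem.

Parseval: Σ|x[n]|² = (1/N)Σ|X[k]|², so Σ|X[k]|² = N·Σ|x[n]|² = 8·41.0000

Σ|X[k]|² = N·Σ|x[n]|² = 8·41.0000 = 328.0000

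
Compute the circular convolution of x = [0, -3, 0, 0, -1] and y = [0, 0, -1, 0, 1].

(x ⊛ y)[n] = Σ(m=0 to 4) x[m] · y[(n-m) mod 5]

Computing each output sample:
(x ⊛ y)[0] = -3
(x ⊛ y)[1] = 1
(x ⊛ y)[2] = 0
(x ⊛ y)[3] = 2
(x ⊛ y)[4] = 0

x ⊛ y = [-3, 1, 0, 2, 0]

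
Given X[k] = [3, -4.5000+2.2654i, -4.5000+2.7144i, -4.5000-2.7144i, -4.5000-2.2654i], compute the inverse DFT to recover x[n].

x[n] = (1/5) Σ(k=0 to 4) X[k] · e^(2πikn/5)

Computing each x[n]:
x[0] = -3
x[1] = 0
x[2] = 2
x[3] = 1
x[4] = 3

x = [-3, 0, 2, 1, 3]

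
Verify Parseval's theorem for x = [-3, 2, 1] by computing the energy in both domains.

Time domain:
Σ|x[n]|² = |-3|² + |2|² + |1|² = 14.0000

Frequency domain:
(1/3)Σ|X[k]|² = (1/3)(|0|² + |-4.5000-0.8660i|² + |-4.5000+0.8660i|²) = (1/3)·42.0000 = 14.0000

Both sides agree, confirming Parseval's theorem.

Σ|x[n]|² = (1/N)Σ|X[k]|² = 14.0000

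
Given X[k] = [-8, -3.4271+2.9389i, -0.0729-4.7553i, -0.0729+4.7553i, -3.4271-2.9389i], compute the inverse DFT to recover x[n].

x[n] = (1/5) Σ(k=0 to 4) X[k] · e^(2πikn/5)

Computing each x[n]:
x[0] = -3
x[1] = -2
x[2] = -3
x[3] = 2
x[4] = -2

x = [-3, -2, -3, 2, -2]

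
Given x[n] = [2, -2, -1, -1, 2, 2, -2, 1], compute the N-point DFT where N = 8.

X[k] = Σ(n=0 to 7) x[n] · ω_8^(nk)
where ω_8 = e^(-2πi/8)

Computing each X[k]:
X[0] = 1
X[1] = -1.4142+3.2426i
X[2] = 7
X[3] = 1.4142+5.2426i
X[4] = 1
X[5] = 1.4142-5.2426i
X[6] = 7
X[7] = -1.4142-3.2426i

X = [1, -1.4142+3.2426i, 7, 1.4142+5.2426i, 1, 1.4142-5.2426i, 7, -1.4142-3.2426i]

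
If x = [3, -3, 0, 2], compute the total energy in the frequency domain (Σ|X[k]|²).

Parseval: Σ|x[n]|² = (1/N)Σ|X[k]|², so Σ|X[k]|² = N·Σ|x[n]|² = 4·22.0000

Σ|X[k]|² = N·Σ|x[n]|² = 4·22.0000 = 88.0000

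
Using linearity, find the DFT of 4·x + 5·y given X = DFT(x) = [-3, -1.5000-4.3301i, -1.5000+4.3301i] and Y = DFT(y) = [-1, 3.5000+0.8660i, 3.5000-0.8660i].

By linearity: DFT(4x + 5y) = 4·DFT(x) + 5·DFT(y)
= 4·[-3, -1.5000-4.3301i, -1.5000+4.3301i] + 5·[-1, 3.5000+0.8660i, 3.5000-0.8660i]

Computing element-wise:
Z[0] = 4·(-3) + 5·(-1) = -17
Z[1] = 4·(-1.5000-4.3301i) + 5·(3.5000+0.8660i) = 11.5000-12.9904i
Z[2] = 4·(-1.5000+4.3301i) + 5·(3.5000-0.8660i) = 11.5000+12.9904i

DFT(4x + 5y) = 4·X + 5·Y = [-17, 11.5000-12.9904i, 11.5000+12.9904i]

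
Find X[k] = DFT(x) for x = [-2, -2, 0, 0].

X[k] = Σ(n=0 to 3) x[n] · ω_4^(nk)
where ω_4 = e^(-2πi/4)

Computing each X[k]:
X[0] = -4
X[1] = -2+2i
X[2] = 0
X[3] = -2-2i

X = [-4, -2+2i, 0, -2-2i]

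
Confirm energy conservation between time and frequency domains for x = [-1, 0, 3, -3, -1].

Time domain:
Σ|x[n]|² = |-1|² + |0|² + |3|² + |-3|² + |-1|² = 20.0000

Frequency domain:
(1/5)Σ|X[k]|² = (1/5)(|-2|² + |-1.3090-4.4778i|² + |-0.1910+5.1186i|² + |-0.1910-5.1186i|² + |-1.3090+4.4778i|²) = (1/5)·100.0000 = 20.0000

Both sides agree, confirming Parseval's theorem.

Σ|x[n]|² = (1/N)Σ|X[k]|² = 20.0000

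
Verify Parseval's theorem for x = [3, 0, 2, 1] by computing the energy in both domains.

Time domain:
Σ|x[n]|² = |3|² + |0|² + |2|² + |1|² = 14.0000

Frequency domain:
(1/4)Σ|X[k]|² = (1/4)(|6|² + |1+1i|² + |4|² + |1-1i|²) = (1/4)·56.0000 = 14.0000

Both sides agree, confirming Parseval's theorem.

Σ|x[n]|² = (1/N)Σ|X[k]|² = 14.0000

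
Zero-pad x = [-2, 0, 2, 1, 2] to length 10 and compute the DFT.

Original 5-point DFT: [3, -3.8090+1.3143i, -2.6910+2.1266i, -2.6910-2.1266i, -3.8090-1.3143i]
Zero-padded 10-point DFT provides frequency interpolation.

DFT_10([x, 0, ...]) = [3, -3.3090-4.0287i, -3.8090+1.3143i, -2.1910-0.1388i, -2.6910+2.1266i, 1, -2.6910-2.1266i, -2.1910+0.1388i, -3.8090-1.3143i, -3.3090+4.0287i]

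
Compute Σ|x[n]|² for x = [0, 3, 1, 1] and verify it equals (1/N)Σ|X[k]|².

Time domain:
Σ|x[n]|² = |0|² + |3|² + |1|² + |1|² = 11.0000

Frequency domain:
(1/4)Σ|X[k]|² = (1/4)(|5|² + |-1-2i|² + |-3|² + |-1+2i|²) = (1/4)·44.0000 = 11.0000

Both sides agree, confirming Parseval's theorem.

Σ|x[n]|² = (1/N)Σ|X[k]|² = 11.0000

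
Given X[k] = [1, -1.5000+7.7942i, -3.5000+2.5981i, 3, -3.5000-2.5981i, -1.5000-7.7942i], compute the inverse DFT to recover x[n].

x[n] = (1/6) Σ(k=0 to 5) X[k] · e^(2πikn/6)

Computing each x[n]:
x[0] = -1
x[1] = -3
x[2] = 0
x[3] = -1
x[4] = 3
x[5] = 3

x = [-1, -3, 0, -1, 3, 3]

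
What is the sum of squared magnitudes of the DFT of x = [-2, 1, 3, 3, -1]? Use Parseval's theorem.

Parseval: Σ|x[n]|² = (1/N)Σ|X[k]|², so Σ|X[k]|² = N·Σ|x[n]|² = 5·24.0000

Σ|X[k]|² = N·Σ|x[n]|² = 5·24.0000 = 120.0000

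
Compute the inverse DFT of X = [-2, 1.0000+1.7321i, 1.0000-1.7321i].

x[n] = (1/3) Σ(k=0 to 2) X[k] · e^(2πikn/3)

Computing each x[n]:
x[0] = 0
x[1] = -2
x[2] = 0

x = [0, -2, 0]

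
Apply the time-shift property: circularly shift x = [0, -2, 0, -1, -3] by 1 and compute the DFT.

Time shift by 1: X_shifted[k] = ω_5^(1k) · X[k]
Shifted x = [-3, 0, -2, 0, -1]

DFT(x[n-1]) = [-6, -1.6910+0.2245i, -2.8090-2.4899i, -2.8090+2.4899i, -1.6910-0.2245i]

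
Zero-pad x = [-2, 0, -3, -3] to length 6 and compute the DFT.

Original 4-point DFT: [-8, 1-3i, -2, 1+3i]
Zero-padded 6-point DFT provides frequency interpolation.

DFT_6([x, 0, ...]) = [-8, 2.5000+2.5981i, -3.5000-2.5981i, -2, -3.5000+2.5981i, 2.5000-2.5981i]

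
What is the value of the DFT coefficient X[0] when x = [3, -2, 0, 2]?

X[0] = Σ(n=0 to 3) x[n] · ω_4^0 = Σ x[n]
= (3) + (-2) + (0) + (2)

X[0] = 3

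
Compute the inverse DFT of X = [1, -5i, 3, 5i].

x[n] = (1/4) Σ(k=0 to 3) X[k] · e^(2πikn/4)

Computing each x[n]:
x[0] = 1
x[1] = 2
x[2] = 1
x[3] = -3

x = [1, 2, 1, -3]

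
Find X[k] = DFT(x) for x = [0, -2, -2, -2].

X[k] = Σ(n=0 to 3) x[n] · ω_4^(nk)
where ω_4 = e^(-2πi/4)

Computing each X[k]:
X[0] = -6
X[1] = 2
X[2] = 2
X[3] = 2

X = [-6, 2, 2, 2]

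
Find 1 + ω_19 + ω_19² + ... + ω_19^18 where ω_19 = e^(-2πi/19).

Sum of all nth roots of unity equals 0 for n > 1 (geometric series with r ≠ 1).

0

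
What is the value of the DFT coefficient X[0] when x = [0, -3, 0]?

X[0] = Σ(n=0 to 2) x[n] · ω_3^0 = Σ x[n]
= (0) + (-3) + (0)

X[0] = -3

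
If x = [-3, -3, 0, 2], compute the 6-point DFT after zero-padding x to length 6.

Original 4-point DFT: [-4, -3+5i, -2, -3-5i]
Zero-padded 6-point DFT provides frequency interpolation.

DFT_6([x, 0, ...]) = [-4, -6.5000+2.5981i, 0.5000+2.5981i, -2, 0.5000-2.5981i, -6.5000-2.5981i]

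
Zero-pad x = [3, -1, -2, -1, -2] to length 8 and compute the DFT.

Original 5-point DFT: [-3, 4.5000-0.3633i, 4.5000-1.5388i, 4.5000+1.5388i, 4.5000+0.3633i]
Zero-padded 8-point DFT provides frequency interpolation.

DFT_8([x, 0, ...]) = [-3, 5.0000+3.4142i, 3, 5.0000-0.5858i, 1, 5.0000+0.5858i, 3, 5.0000-3.4142i]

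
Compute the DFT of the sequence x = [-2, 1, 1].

X[k] = Σ(n=0 to 2) x[n] · ω_3^(nk)
where ω_3 = e^(-2πi/3)

Computing each X[k]:
X[0] = 0
X[1] = -3
X[2] = -3

X = [0, -3, -3]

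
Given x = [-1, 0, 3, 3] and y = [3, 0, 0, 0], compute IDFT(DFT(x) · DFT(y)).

(x ⊛ y)[n] = Σ(m=0 to 3) x[m] · y[(n-m) mod 4]

Computing each output sample:
(x ⊛ y)[0] = -3
(x ⊛ y)[1] = 0
(x ⊛ y)[2] = 9
(x ⊛ y)[3] = 9

x ⊛ y = [-3, 0, 9, 9]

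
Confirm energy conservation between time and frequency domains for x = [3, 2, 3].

Time domain:
Σ|x[n]|² = |3|² + |2|² + |3|² = 22.0000

Frequency domain:
(1/3)Σ|X[k]|² = (1/3)(|8|² + |0.5000+0.8660i|² + |0.5000-0.8660i|²) = (1/3)·66.0000 = 22.0000

Both sides agree, confirming Parseval's theorem.

Σ|x[n]|² = (1/N)Σ|X[k]|² = 22.0000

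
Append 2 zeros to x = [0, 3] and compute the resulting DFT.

Original 2-point DFT: [3, -3]
Zero-padded 4-point DFT provides frequency interpolation.

DFT_4([x, 0, ...]) = [3, -3i, -3, 3i]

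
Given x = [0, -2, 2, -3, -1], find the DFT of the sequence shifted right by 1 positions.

Time shift by 1: X_shifted[k] = ω_5^(1k) · X[k]
Shifted x = [-1, 0, -2, 2, -3]

DFT(x[n-1]) = [-4, -1.9271-0.5020i, 1.4271-5.5676i, 1.4271+5.5676i, -1.9271+0.5020i]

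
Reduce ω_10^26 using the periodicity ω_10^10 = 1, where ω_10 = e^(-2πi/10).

Since ω_10^10 = 1, powers reduce modulo 10.
26 mod 10 = 6
So ω_10^26 = ω_10^6 = e^(-2πi·6/10)

ω_10^26 = ω_10^6 = -0.8090+0.5878i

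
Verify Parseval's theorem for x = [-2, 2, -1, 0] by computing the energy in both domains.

Time domain:
Σ|x[n]|² = |-2|² + |2|² + |-1|² + |0|² = 9.0000

Frequency domain:
(1/4)Σ|X[k]|² = (1/4)(|-1|² + |-1-2i|² + |-5|² + |-1+2i|²) = (1/4)·36.0000 = 9.0000

Both sides agree, confirming Parseval's theorem.

Σ|x[n]|² = (1/N)Σ|X[k]|² = 9.0000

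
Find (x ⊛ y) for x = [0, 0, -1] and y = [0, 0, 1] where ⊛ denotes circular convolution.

(x ⊛ y)[n] = Σ(m=0 to 2) x[m] · y[(n-m) mod 3]

Computing each output sample:
(x ⊛ y)[0] = 0
(x ⊛ y)[1] = -1
(x ⊛ y)[2] = 0

x ⊛ y = [0, -1, 0]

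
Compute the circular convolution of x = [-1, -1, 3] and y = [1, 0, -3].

(x ⊛ y)[n] = Σ(m=0 to 2) x[m] · y[(n-m) mod 3]

Computing each output sample:
(x ⊛ y)[0] = 2
(x ⊛ y)[1] = -10
(x ⊛ y)[2] = 6

x ⊛ y = [2, -10, 6]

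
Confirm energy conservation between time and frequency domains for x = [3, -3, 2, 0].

Time domain:
Σ|x[n]|² = |3|² + |-3|² + |2|² + |0|² = 22.0000

Frequency domain:
(1/4)Σ|X[k]|² = (1/4)(|2|² + |1+3i|² + |8|² + |1-3i|²) = (1/4)·88.0000 = 22.0000

Both sides agree, confirming Parseval's theorem.

Σ|x[n]|² = (1/N)Σ|X[k]|² = 22.0000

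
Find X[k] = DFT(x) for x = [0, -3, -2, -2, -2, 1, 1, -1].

X[k] = Σ(n=0 to 7) x[n] · ω_8^(nk)
where ω_8 = e^(-2πi/8)

Computing each X[k]:
X[0] = -8
X[1] = -0.1213+6.5355i
X[2] = -1-1i
X[3] = 4.1213+0.5355i
X[4] = 2
X[5] = 4.1213-0.5355i
X[6] = -1+1i
X[7] = -0.1213-6.5355i

X = [-8, -0.1213+6.5355i, -1-1i, 4.1213+0.5355i, 2, 4.1213-0.5355i, -1+1i, -0.1213-6.5355i]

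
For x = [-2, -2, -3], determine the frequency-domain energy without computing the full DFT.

Parseval: Σ|x[n]|² = (1/N)Σ|X[k]|², so Σ|X[k]|² = N·Σ|x[n]|² = 3·17.0000

Σ|X[k]|² = N·Σ|x[n]|² = 3·17.0000 = 51.0000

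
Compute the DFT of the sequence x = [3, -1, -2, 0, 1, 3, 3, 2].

X[k] = Σ(n=0 to 7) x[n] · ω_8^(nk)
where ω_8 = e^(-2πi/8)

Computing each X[k]:
X[0] = 9
X[1] = 0.5858+9.2426i
X[2] = 3
X[3] = 3.4142-0.7574i
X[4] = 1
X[5] = 3.4142+0.7574i
X[6] = 3
X[7] = 0.5858-9.2426i

X = [9, 0.5858+9.2426i, 3, 3.4142-0.7574i, 1, 3.4142+0.7574i, 3, 0.5858-9.2426i]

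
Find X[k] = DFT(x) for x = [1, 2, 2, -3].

X[k] = Σ(n=0 to 3) x[n] · ω_4^(nk)
where ω_4 = e^(-2πi/4)

Computing each X[k]:
X[0] = 2
X[1] = -1-5i
X[2] = 4
X[3] = -1+5i

X = [2, -1-5i, 4, -1+5i]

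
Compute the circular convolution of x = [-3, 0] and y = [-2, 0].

(x ⊛ y)[n] = Σ(m=0 to 1) x[m] · y[(n-m) mod 2]

Computing each output sample:
(x ⊛ y)[0] = 6
(x ⊛ y)[1] = 0

x ⊛ y = [6, 0]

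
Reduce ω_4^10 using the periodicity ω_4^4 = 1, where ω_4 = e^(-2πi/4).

Since ω_4^4 = 1, powers reduce modulo 4.
10 mod 4 = 2
So ω_4^10 = ω_4^2 = e^(-2πi·2/4)

ω_4^10 = ω_4^2 = -1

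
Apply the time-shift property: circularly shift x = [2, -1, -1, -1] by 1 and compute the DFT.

Time shift by 1: X_shifted[k] = ω_4^(1k) · X[k]
Shifted x = [-1, 2, -1, -1]

DFT(x[n-1]) = [-1, -3i, -3, 3i]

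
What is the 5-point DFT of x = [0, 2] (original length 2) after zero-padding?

Original 2-point DFT: [2, -2]
Zero-padded 5-point DFT provides frequency interpolation.

DFT_5([x, 0, ...]) = [2, 0.6180-1.9021i, -1.6180-1.1756i, -1.6180+1.1756i, 0.6180+1.9021i]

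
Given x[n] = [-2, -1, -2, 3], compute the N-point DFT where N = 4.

X[k] = Σ(n=0 to 3) x[n] · ω_4^(nk)
where ω_4 = e^(-2πi/4)

Computing each X[k]:
X[0] = -2
X[1] = 4i
X[2] = -6
X[3] = -4i

X = [-2, 4i, -6, -4i]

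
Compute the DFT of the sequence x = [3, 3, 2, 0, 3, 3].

X[k] = Σ(n=0 to 5) x[n] · ω_6^(nk)
where ω_6 = e^(-2πi/6)

Computing each X[k]:
X[0] = 14
X[1] = 3.5000+0.8660i
X[2] = -2.5000-0.8660i
X[3] = 2
X[4] = -2.5000+0.8660i
X[5] = 3.5000-0.8660i

X = [14, 3.5000+0.8660i, -2.5000-0.8660i, 2, -2.5000+0.8660i, 3.5000-0.8660i]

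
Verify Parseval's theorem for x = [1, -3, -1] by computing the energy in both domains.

Time domain:
Σ|x[n]|² = |1|² + |-3|² + |-1|² = 11.0000

Frequency domain:
(1/3)Σ|X[k]|² = (1/3)(|-3|² + |3.0000+1.7321i|² + |3.0000-1.7321i|²) = (1/3)·33.0000 = 11.0000

Both sides agree, confirming Parseval's theorem.

Σ|x[n]|² = (1/N)Σ|X[k]|² = 11.0000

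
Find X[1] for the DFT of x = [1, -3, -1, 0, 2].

X[1] = Σ(n=0 to 4) x[n] · ω_5^(1n) where ω_5 = e^(-2πi/5)
= (1)·ω_5^0 + (-3)·ω_5^1 + (-1)·ω_5^2 + (0)·ω_5^3 + (2)·ω_5^4

X[1] = 1.5000+5.3431i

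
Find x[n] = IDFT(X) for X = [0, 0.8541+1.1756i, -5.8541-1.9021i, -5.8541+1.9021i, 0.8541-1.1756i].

x[n] = (1/5) Σ(k=0 to 4) X[k] · e^(2πikn/5)

Computing each x[n]:
x[0] = -2
x[1] = 2
x[2] = -2
x[3] = 0
x[4] = 2

x = [-2, 2, -2, 0, 2]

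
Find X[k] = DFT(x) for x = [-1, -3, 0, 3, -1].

X[k] = Σ(n=0 to 4) x[n] · ω_5^(nk)
where ω_5 = e^(-2πi/5)

Computing each X[k]:
X[0] = -2
X[1] = -4.6631+3.6655i
X[2] = 3.1631-1.6776i
X[3] = 3.1631+1.6776i
X[4] = -4.6631-3.6655i

X = [-2, -4.6631+3.6655i, 3.1631-1.6776i, 3.1631+1.6776i, -4.6631-3.6655i]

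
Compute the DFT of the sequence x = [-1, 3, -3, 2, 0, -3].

X[k] = Σ(n=0 to 5) x[n] · ω_6^(nk)
where ω_6 = e^(-2πi/6)

Computing each X[k]:
X[0] = -2
X[1] = -1.5000-2.5981i
X[2] = 2.5000-7.7942i
X[3] = -6
X[4] = 2.5000+7.7942i
X[5] = -1.5000+2.5981i

X = [-2, -1.5000-2.5981i, 2.5000-7.7942i, -6, 2.5000+7.7942i, -1.5000+2.5981i]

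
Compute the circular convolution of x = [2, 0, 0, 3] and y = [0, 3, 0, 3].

(x ⊛ y)[n] = Σ(m=0 to 3) x[m] · y[(n-m) mod 4]

Computing each output sample:
(x ⊛ y)[0] = 9
(x ⊛ y)[1] = 6
(x ⊛ y)[2] = 9
(x ⊛ y)[3] = 6

x ⊛ y = [9, 6, 9, 6]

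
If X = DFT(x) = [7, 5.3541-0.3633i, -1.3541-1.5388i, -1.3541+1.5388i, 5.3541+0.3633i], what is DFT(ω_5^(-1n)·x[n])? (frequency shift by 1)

Modulation property: DFT(ω_5^(-1n)·x[n]) = X[(k-1) mod 5], so circularly shift X by 1 positions.

X[k-1] = [5.3541+0.3633i, 7, 5.3541-0.3633i, -1.3541-1.5388i, -1.3541+1.5388i]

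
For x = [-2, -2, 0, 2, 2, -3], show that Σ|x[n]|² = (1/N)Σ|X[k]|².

Time domain:
Σ|x[n]|² = |-2|² + |-2|² + |0|² + |2|² + |2|² + |-3|² = 25.0000

Frequency domain:
(1/6)Σ|X[k]|² = (1/6)(|-3|² + |-7.5000+0.8660i|² + |1.5000-2.5981i|² + |3|² + |1.5000+2.5981i|² + |-7.5000-0.8660i|²) = (1/6)·150.0000 = 25.0000

Both sides agree, confirming Parseval's theorem.

Σ|x[n]|² = (1/N)Σ|X[k]|² = 25.0000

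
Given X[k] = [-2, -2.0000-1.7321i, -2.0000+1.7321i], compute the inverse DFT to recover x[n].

x[n] = (1/3) Σ(k=0 to 2) X[k] · e^(2πikn/3)

Computing each x[n]:
x[0] = -2
x[1] = 1
x[2] = -1

x = [-2, 1, -1]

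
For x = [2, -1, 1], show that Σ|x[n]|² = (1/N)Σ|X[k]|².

Time domain:
Σ|x[n]|² = |2|² + |-1|² + |1|² = 6.0000

Frequency domain:
(1/3)Σ|X[k]|² = (1/3)(|2|² + |2.0000+1.7321i|² + |2.0000-1.7321i|²) = (1/3)·18.0000 = 6.0000

Both sides agree, confirming Parseval's theorem.

Σ|x[n]|² = (1/N)Σ|X[k]|² = 6.0000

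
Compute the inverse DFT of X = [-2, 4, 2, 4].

x[n] = (1/4) Σ(k=0 to 3) X[k] · e^(2πikn/4)

Computing each x[n]:
x[0] = 2
x[1] = -1
x[2] = -2
x[3] = -1

x = [2, -1, -2, -1]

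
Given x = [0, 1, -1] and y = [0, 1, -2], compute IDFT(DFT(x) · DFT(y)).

(x ⊛ y)[n] = Σ(m=0 to 2) x[m] · y[(n-m) mod 3]

Computing each output sample:
(x ⊛ y)[0] = -3
(x ⊛ y)[1] = 2
(x ⊛ y)[2] = 1

x ⊛ y = [-3, 2, 1]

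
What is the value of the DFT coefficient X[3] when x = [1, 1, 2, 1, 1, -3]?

X[3] = Σ(n=0 to 5) x[n] · ω_6^(3n) where ω_6 = e^(-2πi/6)
= (1)·ω_6^0 + (1)·ω_6^3 + (2)·ω_6^6 + (1)·ω_6^9 + (1)·ω_6^12 + (-3)·ω_6^15

X[3] = 5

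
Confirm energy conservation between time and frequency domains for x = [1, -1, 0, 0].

Time domain:
Σ|x[n]|² = |1|² + |-1|² + |0|² + |0|² = 2.0000

Frequency domain:
(1/4)Σ|X[k]|² = (1/4)(|0|² + |1+1i|² + |2|² + |1-1i|²) = (1/4)·8.0000 = 2.0000

Both sides agree, confirming Parseval's theorem.

Σ|x[n]|² = (1/N)Σ|X[k]|² = 2.0000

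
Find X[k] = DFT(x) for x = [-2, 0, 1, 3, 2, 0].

X[k] = Σ(n=0 to 5) x[n] · ω_6^(nk)
where ω_6 = e^(-2πi/6)

Computing each X[k]:
X[0] = 4
X[1] = -6.5000+0.8660i
X[2] = -0.5000-0.8660i
X[3] = -2
X[4] = -0.5000+0.8660i
X[5] = -6.5000-0.8660i

X = [4, -6.5000+0.8660i, -0.5000-0.8660i, -2, -0.5000+0.8660i, -6.5000-0.8660i]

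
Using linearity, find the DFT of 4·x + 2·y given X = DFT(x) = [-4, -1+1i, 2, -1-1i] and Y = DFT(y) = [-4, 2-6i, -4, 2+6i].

By linearity: DFT(4x + 2y) = 4·DFT(x) + 2·DFT(y)
= 4·[-4, -1+1i, 2, -1-1i] + 2·[-4, 2-6i, -4, 2+6i]

Computing element-wise:
Z[0] = 4·(-4) + 2·(-4) = -24
Z[1] = 4·(-1+1i) + 2·(2-6i) = -8i
Z[2] = 4·(2) + 2·(-4) = 0
Z[3] = 4·(-1-1i) + 2·(2+6i) = 8i

DFT(4x + 2y) = 4·X + 2·Y = [-24, -8i, 0, 8i]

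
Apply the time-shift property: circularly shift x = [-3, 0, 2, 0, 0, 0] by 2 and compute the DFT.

Time shift by 2: X_shifted[k] = ω_6^(2k) · X[k]
Shifted x = [0, 0, -3, 0, 2, 0]

DFT(x[n-2]) = [-1, 0.5000+4.3301i, 0.5000-4.3301i, -1, 0.5000+4.3301i, 0.5000-4.3301i]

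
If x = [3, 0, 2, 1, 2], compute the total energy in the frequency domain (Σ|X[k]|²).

Parseval: Σ|x[n]|² = (1/N)Σ|X[k]|², so Σ|X[k]|² = N·Σ|x[n]|² = 5·18.0000

Σ|X[k]|² = N·Σ|x[n]|² = 5·18.0000 = 90.0000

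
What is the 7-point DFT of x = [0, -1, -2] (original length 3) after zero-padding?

Original 3-point DFT: [-3, 1.5000-0.8660i, 1.5000+0.8660i]
Zero-padded 7-point DFT provides frequency interpolation.

DFT_7([x, 0, ...]) = [-3, -0.1784+2.7317i, 2.0245+0.1072i, -0.3460-1.1298i, -0.3460+1.1298i, 2.0245-0.1072i, -0.1784-2.7317i]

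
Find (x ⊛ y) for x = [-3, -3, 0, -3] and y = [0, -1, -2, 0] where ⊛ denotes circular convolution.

(x ⊛ y)[n] = Σ(m=0 to 3) x[m] · y[(n-m) mod 4]

Computing each output sample:
(x ⊛ y)[0] = 3
(x ⊛ y)[1] = 9
(x ⊛ y)[2] = 9
(x ⊛ y)[3] = 6

x ⊛ y = [3, 9, 9, 6]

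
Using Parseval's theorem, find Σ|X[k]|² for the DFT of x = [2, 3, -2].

Parseval: Σ|x[n]|² = (1/N)Σ|X[k]|², so Σ|X[k]|² = N·Σ|x[n]|² = 3·17.0000

Σ|X[k]|² = N·Σ|x[n]|² = 3·17.0000 = 51.0000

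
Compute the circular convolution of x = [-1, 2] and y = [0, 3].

(x ⊛ y)[n] = Σ(m=0 to 1) x[m] · y[(n-m) mod 2]

Computing each output sample:
(x ⊛ y)[0] = 6
(x ⊛ y)[1] = -3

x ⊛ y = [6, -3]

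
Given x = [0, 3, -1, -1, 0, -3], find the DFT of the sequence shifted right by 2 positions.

Time shift by 2: X_shifted[k] = ω_6^(2k) · X[k]
Shifted x = [0, -3, 0, 3, -1, -1]

DFT(x[n-2]) = [-2, -4.5000+0.8660i, 5.5000+2.5981i, 0, 5.5000-2.5981i, -4.5000-0.8660i]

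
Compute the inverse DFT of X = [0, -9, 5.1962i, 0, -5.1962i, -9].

x[n] = (1/6) Σ(k=0 to 5) X[k] · e^(2πikn/6)

Computing each x[n]:
x[0] = -3
x[1] = -3
x[2] = 3
x[3] = 3
x[4] = 0
x[5] = 0

x = [-3, -3, 3, 3, 0, 0]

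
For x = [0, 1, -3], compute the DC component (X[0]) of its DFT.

X[0] = Σ(n=0 to 2) x[n] · ω_3^0 = Σ x[n]
= (0) + (1) + (-3)

X[0] = -2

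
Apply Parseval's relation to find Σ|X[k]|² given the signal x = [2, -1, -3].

Parseval: Σ|x[n]|² = (1/N)Σ|X[k]|², so Σ|X[k]|² = N·Σ|x[n]|² = 3·14.0000

Σ|X[k]|² = N·Σ|x[n]|² = 3·14.0000 = 42.0000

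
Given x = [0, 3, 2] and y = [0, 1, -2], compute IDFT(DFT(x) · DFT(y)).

(x ⊛ y)[n] = Σ(m=0 to 2) x[m] · y[(n-m) mod 3]

Computing each output sample:
(x ⊛ y)[0] = -4
(x ⊛ y)[1] = -4
(x ⊛ y)[2] = 3

x ⊛ y = [-4, -4, 3]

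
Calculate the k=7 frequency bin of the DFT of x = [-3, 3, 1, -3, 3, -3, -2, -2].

X[7] = Σ(n=0 to 7) x[n] · ω_8^(7n) where ω_8 = e^(-2πi/8)
= (-3)·ω_8^0 + (3)·ω_8^7 + (1)·ω_8^14 + (-3)·ω_8^21 + (3)·ω_8^28 + (-3)·ω_8^35 + (-2)·ω_8^42 + (-2)·ω_8^49

X[7] = -1.0503+6.5355i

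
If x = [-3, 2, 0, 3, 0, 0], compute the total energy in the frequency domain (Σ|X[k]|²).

Parseval: Σ|x[n]|² = (1/N)Σ|X[k]|², so Σ|X[k]|² = N·Σ|x[n]|² = 6·22.0000

Σ|X[k]|² = N·Σ|x[n]|² = 6·22.0000 = 132.0000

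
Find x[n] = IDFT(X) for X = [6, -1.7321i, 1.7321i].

x[n] = (1/3) Σ(k=0 to 2) X[k] · e^(2πikn/3)

Computing each x[n]:
x[0] = 2
x[1] = 3
x[2] = 1

x = [2, 3, 1]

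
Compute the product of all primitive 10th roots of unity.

The primitive 10th roots of unity are ω_10^k for k coprime to 10: k ∈ {1, 3, 7, 9}
Their product equals the constant term of the cyclotomic polynomial Φ_10(x) up to sign.
For n ≥ 3, the product of all primitive nth roots of unity is 1. (For n=1 it is 1; for n=2 it is -1.)

1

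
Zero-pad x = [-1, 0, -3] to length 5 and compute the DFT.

Original 3-point DFT: [-4, 0.5000-2.5981i, 0.5000+2.5981i]
Zero-padded 5-point DFT provides frequency interpolation.

DFT_5([x, 0, ...]) = [-4, 1.4271+1.7634i, -1.9271-2.8532i, -1.9271+2.8532i, 1.4271-1.7634i]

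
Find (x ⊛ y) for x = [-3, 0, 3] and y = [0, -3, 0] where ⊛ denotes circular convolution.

(x ⊛ y)[n] = Σ(m=0 to 2) x[m] · y[(n-m) mod 3]

Computing each output sample:
(x ⊛ y)[0] = -9
(x ⊛ y)[1] = 9
(x ⊛ y)[2] = 0

x ⊛ y = [-9, 9, 0]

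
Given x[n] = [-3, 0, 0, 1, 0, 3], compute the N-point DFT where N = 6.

X[k] = Σ(n=0 to 5) x[n] · ω_6^(nk)
where ω_6 = e^(-2πi/6)

Computing each X[k]:
X[0] = 1
X[1] = -2.5000+2.5981i
X[2] = -3.5000+2.5981i
X[3] = -7
X[4] = -3.5000-2.5981i
X[5] = -2.5000-2.5981i

X = [1, -2.5000+2.5981i, -3.5000+2.5981i, -7, -3.5000-2.5981i, -2.5000-2.5981i]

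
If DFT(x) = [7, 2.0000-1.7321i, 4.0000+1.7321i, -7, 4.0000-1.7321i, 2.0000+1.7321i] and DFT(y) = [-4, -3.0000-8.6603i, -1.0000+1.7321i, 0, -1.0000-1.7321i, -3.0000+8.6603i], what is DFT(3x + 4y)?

By linearity: DFT(3x + 4y) = 3·DFT(x) + 4·DFT(y)
= 3·[7, 2.0000-1.7321i, 4.0000+1.7321i, -7, 4.0000-1.7321i, 2.0000+1.7321i] + 4·[-4, -3.0000-8.6603i, -1.0000+1.7321i, 0, -1.0000-1.7321i, -3.0000+8.6603i]

Computing element-wise:
Z[0] = 3·(7) + 4·(-4) = 5
Z[1] = 3·(2.0000-1.7321i) + 4·(-3.0000-8.6603i) = -6.0000-39.8375i
Z[2] = 3·(4.0000+1.7321i) + 4·(-1.0000+1.7321i) = 8.0000+12.1247i
Z[3] = 3·(-7) + 4·(0) = -21
Z[4] = 3·(4.0000-1.7321i) + 4·(-1.0000-1.7321i) = 8.0000-12.1247i
Z[5] = 3·(2.0000+1.7321i) + 4·(-3.0000+8.6603i) = -6.0000+39.8375i

DFT(3x + 4y) = 3·X + 4·Y = [5, -6.0000-39.8375i, 8.0000+12.1247i, -21, 8.0000-12.1247i, -6.0000+39.8375i]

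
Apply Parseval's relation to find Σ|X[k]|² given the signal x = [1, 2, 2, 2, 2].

Parseval: Σ|x[n]|² = (1/N)Σ|X[k]|², so Σ|X[k]|² = N·Σ|x[n]|² = 5·17.0000

Σ|X[k]|² = N·Σ|x[n]|² = 5·17.0000 = 85.0000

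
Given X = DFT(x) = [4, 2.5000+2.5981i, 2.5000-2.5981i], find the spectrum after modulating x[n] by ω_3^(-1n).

Modulation property: DFT(ω_3^(-1n)·x[n]) = X[(k-1) mod 3], so circularly shift X by 1 positions.

X[k-1] = [2.5000-2.5981i, 4, 2.5000+2.5981i]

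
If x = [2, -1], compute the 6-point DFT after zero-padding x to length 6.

Original 2-point DFT: [1, 3]
Zero-padded 6-point DFT provides frequency interpolation.

DFT_6([x, 0, ...]) = [1, 1.5000+0.8660i, 2.5000+0.8660i, 3, 2.5000-0.8660i, 1.5000-0.8660i]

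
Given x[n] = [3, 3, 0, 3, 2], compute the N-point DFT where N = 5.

X[k] = Σ(n=0 to 4) x[n] · ω_5^(nk)
where ω_5 = e^(-2πi/5)

Computing each X[k]:
X[0] = 11
X[1] = 2.1180+0.8123i
X[2] = -0.1180-3.4410i
X[3] = -0.1180+3.4410i
X[4] = 2.1180-0.8123i

X = [11, 2.1180+0.8123i, -0.1180-3.4410i, -0.1180+3.4410i, 2.1180-0.8123i]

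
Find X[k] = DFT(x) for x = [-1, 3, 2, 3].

X[k] = Σ(n=0 to 3) x[n] · ω_4^(nk)
where ω_4 = e^(-2πi/4)

Computing each X[k]:
X[0] = 7
X[1] = -3
X[2] = -5
X[3] = -3

X = [7, -3, -5, -3]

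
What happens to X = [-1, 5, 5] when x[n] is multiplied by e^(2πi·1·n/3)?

Modulation property: DFT(ω_3^(-1n)·x[n]) = X[(k-1) mod 3], so circularly shift X by 1 positions.

X[k-1] = [5, -1, 5]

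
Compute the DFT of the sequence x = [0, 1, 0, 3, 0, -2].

X[k] = Σ(n=0 to 5) x[n] · ω_6^(nk)
where ω_6 = e^(-2πi/6)

Computing each X[k]:
X[0] = 2
X[1] = -3.5000-2.5981i
X[2] = 3.5000-2.5981i
X[3] = -2
X[4] = 3.5000+2.5981i
X[5] = -3.5000+2.5981i

X = [2, -3.5000-2.5981i, 3.5000-2.5981i, -2, 3.5000+2.5981i, -3.5000+2.5981i]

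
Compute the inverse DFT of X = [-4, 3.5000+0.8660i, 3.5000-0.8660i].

x[n] = (1/3) Σ(k=0 to 2) X[k] · e^(2πikn/3)

Computing each x[n]:
x[0] = 1
x[1] = -3
x[2] = -2

x = [1, -3, -2]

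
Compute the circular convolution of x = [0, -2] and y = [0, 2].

(x ⊛ y)[n] = Σ(m=0 to 1) x[m] · y[(n-m) mod 2]

Computing each output sample:
(x ⊛ y)[0] = -4
(x ⊛ y)[1] = 0

x ⊛ y = [-4, 0]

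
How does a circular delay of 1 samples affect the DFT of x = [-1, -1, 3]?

Time shift by 1: X_shifted[k] = ω_3^(1k) · X[k]
Shifted x = [3, -1, -1]

DFT(x[n-1]) = [1, 4, 4]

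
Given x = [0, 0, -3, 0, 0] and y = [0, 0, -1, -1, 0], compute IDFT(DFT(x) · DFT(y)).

(x ⊛ y)[n] = Σ(m=0 to 4) x[m] · y[(n-m) mod 5]

Computing each output sample:
(x ⊛ y)[0] = 3
(x ⊛ y)[1] = 0
(x ⊛ y)[2] = 0
(x ⊛ y)[3] = 0
(x ⊛ y)[4] = 3

x ⊛ y = [3, 0, 0, 0, 3]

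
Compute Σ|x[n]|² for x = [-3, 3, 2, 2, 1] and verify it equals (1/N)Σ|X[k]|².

Time domain:
Σ|x[n]|² = |-3|² + |3|² + |2|² + |2|² + |1|² = 27.0000

Frequency domain:
(1/5)Σ|X[k]|² = (1/5)(|5|² + |-5.0000-1.9021i|² + |-5.0000-1.1756i|² + |-5.0000+1.1756i|² + |-5.0000+1.9021i|²) = (1/5)·135.0000 = 27.0000

Both sides agree, confirming Parseval's theorem.

Σ|x[n]|² = (1/N)Σ|X[k]|² = 27.0000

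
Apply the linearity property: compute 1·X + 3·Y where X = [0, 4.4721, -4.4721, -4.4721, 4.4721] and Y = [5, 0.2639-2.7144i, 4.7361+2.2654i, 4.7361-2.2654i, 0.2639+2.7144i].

By linearity: DFT(1x + 3y) = 1·DFT(x) + 3·DFT(y)
= 1·[0, 4.4721, -4.4721, -4.4721, 4.4721] + 3·[5, 0.2639-2.7144i, 4.7361+2.2654i, 4.7361-2.2654i, 0.2639+2.7144i]

Computing element-wise:
Z[0] = 1·(0) + 3·(5) = 15
Z[1] = 1·(4.4721) + 3·(0.2639-2.7144i) = 5.2638-8.1432i
Z[2] = 1·(-4.4721) + 3·(4.7361+2.2654i) = 9.7362+6.7962i
Z[3] = 1·(-4.4721) + 3·(4.7361-2.2654i) = 9.7362-6.7962i
Z[4] = 1·(4.4721) + 3·(0.2639+2.7144i) = 5.2638+8.1432i

DFT(1x + 3y) = 1·X + 3·Y = [15, 5.2638-8.1432i, 9.7362+6.7962i, 9.7362-6.7962i, 5.2638+8.1432i]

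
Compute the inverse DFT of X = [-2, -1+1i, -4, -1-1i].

x[n] = (1/4) Σ(k=0 to 3) X[k] · e^(2πikn/4)

Computing each x[n]:
x[0] = -2
x[1] = 0
x[2] = -1
x[3] = 1

x = [-2, 0, -1, 1]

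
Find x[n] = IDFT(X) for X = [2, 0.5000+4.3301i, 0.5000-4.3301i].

x[n] = (1/3) Σ(k=0 to 2) X[k] · e^(2πikn/3)

Computing each x[n]:
x[0] = 1
x[1] = -2
x[2] = 3

x = [1, -2, 3]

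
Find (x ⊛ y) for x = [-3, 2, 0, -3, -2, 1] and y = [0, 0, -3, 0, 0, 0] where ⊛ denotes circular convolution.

(x ⊛ y)[n] = Σ(m=0 to 5) x[m] · y[(n-m) mod 6]

Computing each output sample:
(x ⊛ y)[0] = 6
(x ⊛ y)[1] = -3
(x ⊛ y)[2] = 9
(x ⊛ y)[3] = -6
(x ⊛ y)[4] = 0
(x ⊛ y)[5] = 9

x ⊛ y = [6, -3, 9, -6, 0, 9]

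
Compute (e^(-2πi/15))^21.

Since ω_15^15 = 1, powers reduce modulo 15.
21 mod 15 = 6
So ω_15^21 = ω_15^6 = e^(-2πi·6/15)

ω_15^21 = ω_15^6 = -0.8090-0.5878i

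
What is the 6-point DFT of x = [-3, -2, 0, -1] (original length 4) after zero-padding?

Original 4-point DFT: [-6, -3+1i, 0, -3-1i]
Zero-padded 6-point DFT provides frequency interpolation.

DFT_6([x, 0, ...]) = [-6, -3.0000+1.7321i, -3.0000+1.7321i, 0, -3.0000-1.7321i, -3.0000-1.7321i]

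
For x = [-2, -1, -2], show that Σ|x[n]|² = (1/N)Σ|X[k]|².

Time domain:
Σ|x[n]|² = |-2|² + |-1|² + |-2|² = 9.0000

Frequency domain:
(1/3)Σ|X[k]|² = (1/3)(|-5|² + |-0.5000-0.8660i|² + |-0.5000+0.8660i|²) = (1/3)·27.0000 = 9.0000

Both sides agree, confirming Parseval's theorem.

Σ|x[n]|² = (1/N)Σ|X[k]|² = 9.0000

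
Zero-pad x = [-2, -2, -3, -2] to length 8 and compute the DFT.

Original 4-point DFT: [-9, 1, -1, 1]
Zero-padded 8-point DFT provides frequency interpolation.

DFT_8([x, 0, ...]) = [-9, -2.0000+5.8284i, 1, -2.0000-0.1716i, -1, -2.0000+0.1716i, 1, -2.0000-5.8284i]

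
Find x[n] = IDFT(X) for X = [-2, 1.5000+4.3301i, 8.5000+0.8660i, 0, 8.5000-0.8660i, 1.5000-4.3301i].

x[n] = (1/6) Σ(k=0 to 5) X[k] · e^(2πikn/6)

Computing each x[n]:
x[0] = 3
x[1] = -3
x[2] = -3
x[3] = 2
x[4] = -1
x[5] = 0

x = [3, -3, -3, 2, -1, 0]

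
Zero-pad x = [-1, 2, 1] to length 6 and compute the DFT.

Original 3-point DFT: [2, -2.5000-0.8660i, -2.5000+0.8660i]
Zero-padded 6-point DFT provides frequency interpolation.

DFT_6([x, 0, ...]) = [2, -0.5000-2.5981i, -2.5000-0.8660i, -2, -2.5000+0.8660i, -0.5000+2.5981i]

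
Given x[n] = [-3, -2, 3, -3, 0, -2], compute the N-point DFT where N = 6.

X[k] = Σ(n=0 to 5) x[n] · ω_6^(nk)
where ω_6 = e^(-2πi/6)

Computing each X[k]:
X[0] = -7
X[1] = -3.5000-2.5981i
X[2] = -5.5000+2.5981i
X[3] = 7
X[4] = -5.5000-2.5981i
X[5] = -3.5000+2.5981i

X = [-7, -3.5000-2.5981i, -5.5000+2.5981i, 7, -5.5000-2.5981i, -3.5000+2.5981i]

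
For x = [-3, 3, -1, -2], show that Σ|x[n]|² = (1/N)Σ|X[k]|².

Time domain:
Σ|x[n]|² = |-3|² + |3|² + |-1|² + |-2|² = 23.0000

Frequency domain:
(1/4)Σ|X[k]|² = (1/4)(|-3|² + |-2-5i|² + |-5|² + |-2+5i|²) = (1/4)·92.0000 = 23.0000

Both sides agree, confirming Parseval's theorem.

Σ|x[n]|² = (1/N)Σ|X[k]|² = 23.0000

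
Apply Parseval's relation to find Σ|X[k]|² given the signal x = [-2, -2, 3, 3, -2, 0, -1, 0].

Parseval: Σ|x[n]|² = (1/N)Σ|X[k]|², so Σ|X[k]|² = N·Σ|x[n]|² = 8·31.0000

Σ|X[k]|² = N·Σ|x[n]|² = 8·31.0000 = 248.0000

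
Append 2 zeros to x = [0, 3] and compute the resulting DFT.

Original 2-point DFT: [3, -3]
Zero-padded 4-point DFT provides frequency interpolation.

DFT_4([x, 0, ...]) = [3, -3i, -3, 3i]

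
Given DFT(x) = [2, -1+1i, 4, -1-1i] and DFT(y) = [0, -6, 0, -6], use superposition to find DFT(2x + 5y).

By linearity: DFT(2x + 5y) = 2·DFT(x) + 5·DFT(y)
= 2·[2, -1+1i, 4, -1-1i] + 5·[0, -6, 0, -6]

Computing element-wise:
Z[0] = 2·(2) + 5·(0) = 4
Z[1] = 2·(-1+1i) + 5·(-6) = -32+2i
Z[2] = 2·(4) + 5·(0) = 8
Z[3] = 2·(-1-1i) + 5·(-6) = -32-2i

DFT(2x + 5y) = 2·X + 5·Y = [4, -32+2i, 8, -32-2i]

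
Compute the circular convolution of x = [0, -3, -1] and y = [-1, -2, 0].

(x ⊛ y)[n] = Σ(m=0 to 2) x[m] · y[(n-m) mod 3]

Computing each output sample:
(x ⊛ y)[0] = 2
(x ⊛ y)[1] = 3
(x ⊛ y)[2] = 7

x ⊛ y = [2, 3, 7]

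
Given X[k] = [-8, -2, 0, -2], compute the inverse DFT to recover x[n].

x[n] = (1/4) Σ(k=0 to 3) X[k] · e^(2πikn/4)

Computing each x[n]:
x[0] = -3
x[1] = -2
x[2] = -1
x[3] = -2

x = [-3, -2, -1, -2]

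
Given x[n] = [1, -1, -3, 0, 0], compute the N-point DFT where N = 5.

X[k] = Σ(n=0 to 4) x[n] · ω_5^(nk)
where ω_5 = e^(-2πi/5)

Computing each X[k]:
X[0] = -3
X[1] = 3.1180+2.7144i
X[2] = 0.8820-2.2654i
X[3] = 0.8820+2.2654i
X[4] = 3.1180-2.7144i

X = [-3, 3.1180+2.7144i, 0.8820-2.2654i, 0.8820+2.2654i, 3.1180-2.7144i]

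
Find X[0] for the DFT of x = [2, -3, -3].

X[0] = Σ(n=0 to 2) x[n] · ω_3^0 = Σ x[n]
= (2) + (-3) + (-3)

X[0] = -4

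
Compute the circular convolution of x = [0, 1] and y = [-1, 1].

(x ⊛ y)[n] = Σ(m=0 to 1) x[m] · y[(n-m) mod 2]

Computing each output sample:
(x ⊛ y)[0] = 1
(x ⊛ y)[1] = -1

x ⊛ y = [1, -1]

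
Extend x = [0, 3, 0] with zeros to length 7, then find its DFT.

Original 3-point DFT: [3, -1.5000-2.5981i, -1.5000+2.5981i]
Zero-padded 7-point DFT provides frequency interpolation.

DFT_7([x, 0, ...]) = [3, 1.8705-2.3455i, -0.6676-2.9248i, -2.7029-1.3017i, -2.7029+1.3017i, -0.6676+2.9248i, 1.8705+2.3455i]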